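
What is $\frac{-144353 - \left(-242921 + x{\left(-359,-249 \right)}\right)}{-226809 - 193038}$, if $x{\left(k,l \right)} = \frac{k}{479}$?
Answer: $- \frac{47214431}{201106713} \approx -0.23477$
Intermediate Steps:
$x{\left(k,l \right)} = \frac{k}{479}$ ($x{\left(k,l \right)} = k \frac{1}{479} = \frac{k}{479}$)
$\frac{-144353 - \left(-242921 + x{\left(-359,-249 \right)}\right)}{-226809 - 193038} = \frac{-144353 + \left(242921 - \frac{1}{479} \left(-359\right)\right)}{-226809 - 193038} = \frac{-144353 + \left(242921 - - \frac{359}{479}\right)}{-419847} = \left(-144353 + \left(242921 + \frac{359}{479}\right)\right) \left(- \frac{1}{419847}\right) = \left(-144353 + \frac{116359518}{479}\right) \left(- \frac{1}{419847}\right) = \frac{47214431}{479} \left(- \frac{1}{419847}\right) = - \frac{47214431}{201106713}$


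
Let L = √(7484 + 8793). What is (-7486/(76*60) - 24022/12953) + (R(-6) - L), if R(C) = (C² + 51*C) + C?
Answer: -434437741/1554360 - √16277 ≈ -407.08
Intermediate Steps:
L = √16277 ≈ 127.58
R(C) = C² + 52*C
(-7486/(76*60) - 24022/12953) + (R(-6) - L) = (-7486/(76*60) - 24022/12953) + (-6*(52 - 6) - √16277) = (-7486/4560 - 24022*1/12953) + (-6*46 - √16277) = (-7486*1/4560 - 24022/12953) + (-276 - √16277) = (-197/120 - 24022/12953) + (-276 - √16277) = -5434381/1554360 + (-276 - √16277) = -434437741/1554360 - √16277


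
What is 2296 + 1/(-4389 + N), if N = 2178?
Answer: 5076455/2211 ≈ 2296.0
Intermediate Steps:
2296 + 1/(-4389 + N) = 2296 + 1/(-4389 + 2178) = 2296 + 1/(-2211) = 2296 - 1/2211 = 5076455/2211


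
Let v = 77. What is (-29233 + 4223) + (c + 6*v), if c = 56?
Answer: -24492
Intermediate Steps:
(-29233 + 4223) + (c + 6*v) = (-29233 + 4223) + (56 + 6*77) = -25010 + (56 + 462) = -25010 + 518 = -24492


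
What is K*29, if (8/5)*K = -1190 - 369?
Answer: -226055/8 ≈ -28257.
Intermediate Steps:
K = -7795/8 (K = 5*(-1190 - 369)/8 = (5/8)*(-1559) = -7795/8 ≈ -974.38)
K*29 = -7795/8*29 = -226055/8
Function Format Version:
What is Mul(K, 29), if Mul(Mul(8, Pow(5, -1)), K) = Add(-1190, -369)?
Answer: Rational(-226055, 8) ≈ -28257.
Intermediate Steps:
K = Rational(-7795, 8) (K = Mul(Rational(5, 8), Add(-1190, -369)) = Mul(Rational(5, 8), -1559) = Rational(-7795, 8) ≈ -974.38)
Mul(K, 29) = Mul(Rational(-7795, 8), 29) = Rational(-226055, 8)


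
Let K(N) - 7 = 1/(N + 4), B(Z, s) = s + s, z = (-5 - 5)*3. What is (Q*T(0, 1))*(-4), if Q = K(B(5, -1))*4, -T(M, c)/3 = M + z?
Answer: -10800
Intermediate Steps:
z = -30 (z = -10*3 = -30)
T(M, c) = 90 - 3*M (T(M, c) = -3*(M - 30) = -3*(-30 + M) = 90 - 3*M)
B(Z, s) = 2*s
K(N) = 7 + 1/(4 + N) (K(N) = 7 + 1/(N + 4) = 7 + 1/(4 + N))
Q = 30 (Q = ((29 + 7*(2*(-1)))/(4 + 2*(-1)))*4 = ((29 + 7*(-2))/(4 - 2))*4 = ((29 - 14)/2)*4 = ((½)*15)*4 = (15/2)*4 = 30)
(Q*T(0, 1))*(-4) = (30*(90 - 3*0))*(-4) = (30*(90 + 0))*(-4) = (30*90)*(-4) = 2700*(-4) = -10800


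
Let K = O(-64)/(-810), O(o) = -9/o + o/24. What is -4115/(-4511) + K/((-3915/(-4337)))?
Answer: 502990166479/549314213760 ≈ 0.91567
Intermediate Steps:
O(o) = -9/o + o/24 (O(o) = -9/o + o*(1/24) = -9/o + o/24)
K = 97/31104 (K = (-9/(-64) + (1/24)*(-64))/(-810) = (-9*(-1/64) - 8/3)*(-1/810) = (9/64 - 8/3)*(-1/810) = -485/192*(-1/810) = 97/31104 ≈ 0.0031186)
-4115/(-4511) + K/((-3915/(-4337))) = -4115/(-4511) + 97/(31104*((-3915/(-4337)))) = -4115*(-1/4511) + 97/(31104*((-3915*(-1/4337)))) = 4115/4511 + 97/(31104*(3915/4337)) = 4115/4511 + (97/31104)*(4337/3915) = 4115/4511 + 420689/121772160 = 502990166479/549314213760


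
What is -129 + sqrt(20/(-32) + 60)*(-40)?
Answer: -129 - 50*sqrt(38) ≈ -437.22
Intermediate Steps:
-129 + sqrt(20/(-32) + 60)*(-40) = -129 + sqrt(20*(-1/32) + 60)*(-40) = -129 + sqrt(-5/8 + 60)*(-40) = -129 + sqrt(475/8)*(-40) = -129 + (5*sqrt(38)/4)*(-40) = -129 - 50*sqrt(38)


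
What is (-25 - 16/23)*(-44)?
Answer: 26004/23 ≈ 1130.6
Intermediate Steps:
(-25 - 16/23)*(-44) = -591/23*(-44) = 26004/23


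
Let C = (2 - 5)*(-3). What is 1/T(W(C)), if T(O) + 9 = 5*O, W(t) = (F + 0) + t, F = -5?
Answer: 1/11 ≈ 0.090909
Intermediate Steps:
C = 9 (C = -3*(-3) = 9)
W(t) = -5 + t (W(t) = (-5 + 0) + t = -5 + t)
T(O) = -9 + 5*O
1/T(W(C)) = 1/(-9 + 5*(-5 + 9)) = 1/(-9 + 5*4) = 1/(-9 + 20) = 1/11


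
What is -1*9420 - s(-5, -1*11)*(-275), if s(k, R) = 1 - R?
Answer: -6120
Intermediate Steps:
-1*9420 - s(-5, -1*11)*(-275) = -1*9420 - (1 - (-1)*11)*(-275) = -9420 - (1 - 1*(-11))*(-275) = -9420 - (1 + 11)*(-275) = -9420 - 12*(-275) = -9420 - 1*(-3300) = -9420 + 3300 = -6120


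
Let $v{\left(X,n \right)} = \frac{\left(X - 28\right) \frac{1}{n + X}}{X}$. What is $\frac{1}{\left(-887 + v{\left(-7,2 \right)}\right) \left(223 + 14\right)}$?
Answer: $- \frac{1}{210456} \approx -4.7516 \cdot 10^{-6}$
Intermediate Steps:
$v{\left(X,n \right)} = \frac{-28 + X}{X \left(X + n\right)}$ ($v{\left(X,n \right)} = \frac{\left(-28 + X\right) \frac{1}{X + n}}{X} = \frac{\frac{1}{X + n} \left(-28 + X\right)}{X} = \frac{-28 + X}{X \left(X + n\right)}$)
$\frac{1}{\left(-887 + v{\left(-7,2 \right)}\right) \left(223 + 14\right)} = \frac{1}{\left(-887 + \frac{-28 - 7}{\left(-7\right) \left(-7 + 2\right)}\right) \left(223 + 14\right)} = \frac{1}{\left(-887 - \frac{1}{7} \frac{1}{-5} \left(-35\right)\right) 237} = \frac{1}{-887 - \left(- \frac{1}{35}\right) \left(-35\right)} \frac{1}{237} = \frac{1}{-887 - 1} \cdot \frac{1}{237} = \frac{1}{-888} \cdot \frac{1}{237} = \left(- \frac{1}{888}\right) \frac{1}{237} = - \frac{1}{210456}$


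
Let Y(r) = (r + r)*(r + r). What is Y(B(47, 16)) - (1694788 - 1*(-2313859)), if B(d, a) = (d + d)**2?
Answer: 308290937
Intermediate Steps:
B(d, a) = 4*d**2 (B(d, a) = (2*d)**2 = 4*d**2)
Y(r) = 4*r**2 (Y(r) = (2*r)*(2*r) = 4*r**2)
Y(B(47, 16)) - (1694788 - 1*(-2313859)) = 4*(4*47**2)**2 - (1694788 - 1*(-2313859)) = 4*(4*2209)**2 - (1694788 + 2313859) = 4*8836**2 - 1*4008647 = 4*78074896 - 4008647 = 312299584 - 4008647 = 308290937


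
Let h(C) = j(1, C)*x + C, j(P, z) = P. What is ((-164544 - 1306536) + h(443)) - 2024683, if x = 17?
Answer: -3495303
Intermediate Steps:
h(C) = 17 + C (h(C) = 1*17 + C = 17 + C)
((-164544 - 1306536) + h(443)) - 2024683 = ((-164544 - 1306536) + (17 + 443)) - 2024683 = (-1471080 + 460) - 2024683 = -1470620 - 2024683 = -3495303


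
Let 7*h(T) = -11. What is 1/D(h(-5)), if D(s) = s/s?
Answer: 1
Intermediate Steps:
h(T) = -11/7 (h(T) = (⅐)*(-11) = -11/7)
D(s) = 1
1/D(h(-5)) = 1/1 = 1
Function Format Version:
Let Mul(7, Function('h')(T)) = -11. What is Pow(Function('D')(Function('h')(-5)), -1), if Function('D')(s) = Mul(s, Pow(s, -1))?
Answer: 1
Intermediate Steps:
Function('h')(T) = Rational(-11, 7) (Function('h')(T) = Mul(Rational(1, 7), -11) = Rational(-11, 7))
Function('D')(s) = 1
Pow(Function('D')(Function('h')(-5)), -1) = Pow(1, -1) = 1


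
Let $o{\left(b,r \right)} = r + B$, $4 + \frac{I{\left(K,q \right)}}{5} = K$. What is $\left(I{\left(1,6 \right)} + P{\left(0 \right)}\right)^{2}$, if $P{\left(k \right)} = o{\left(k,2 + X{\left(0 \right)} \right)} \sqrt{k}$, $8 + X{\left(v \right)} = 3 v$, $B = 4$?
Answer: $225$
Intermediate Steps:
$I{\left(K,q \right)} = -20 + 5 K$
$X{\left(v \right)} = -8 + 3 v$
$o{\left(b,r \right)} = 4 + r$ ($o{\left(b,r \right)} = r + 4 = 4 + r$)
$P{\left(k \right)} = - 2 \sqrt{k}$ ($P{\left(k \right)} = \left(4 + \left(2 + \left(-8 + 3 \cdot 0\right)\right)\right) \sqrt{k} = \left(4 + \left(2 + \left(-8 + 0\right)\right)\right) \sqrt{k} = \left(4 + \left(2 - 8\right)\right) \sqrt{k} = \left(4 - 6\right) \sqrt{k} = - 2 \sqrt{k}$)
$\left(I{\left(1,6 \right)} + P{\left(0 \right)}\right)^{2} = \left(\left(-20 + 5 \cdot 1\right) - 2 \sqrt{0}\right)^{2} = \left(\left(-20 + 5\right) - 0\right)^{2} = \left(-15 + 0\right)^{2} = \left(-15\right)^{2} = 225$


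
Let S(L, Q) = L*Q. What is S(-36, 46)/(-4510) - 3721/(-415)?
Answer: 349379/37433 ≈ 9.3335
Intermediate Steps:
S(-36, 46)/(-4510) - 3721/(-415) = -36*46/(-4510) - 3721/(-415) = -1656*(-1/4510) - 3721*(-1/415) = 828/2255 + 3721/415 = 349379/37433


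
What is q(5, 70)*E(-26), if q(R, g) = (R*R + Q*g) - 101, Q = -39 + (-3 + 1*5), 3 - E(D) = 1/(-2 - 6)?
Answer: -33325/4 ≈ -8331.3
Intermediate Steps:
E(D) = 25/8 (E(D) = 3 - 1/(-2 - 6) = 3 - 1/(-8) = 3 - 1*(-⅛) = 3 + ⅛ = 25/8)
Q = -37 (Q = -39 + (-3 + 5) = -39 + 2 = -37)
q(R, g) = -101 + R² - 37*g (q(R, g) = (R*R - 37*g) - 101 = (R² - 37*g) - 101 = -101 + R² - 37*g)
q(5, 70)*E(-26) = (-101 + 5² - 37*70)*(25/8) = (-101 + 25 - 2590)*(25/8) = -2666*25/8 = -33325/4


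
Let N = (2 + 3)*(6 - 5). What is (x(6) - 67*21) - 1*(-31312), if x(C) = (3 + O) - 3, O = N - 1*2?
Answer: 29908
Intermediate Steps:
N = 5 (N = 5*1 = 5)
O = 3 (O = 5 - 1*2 = 5 - 2 = 3)
x(C) = 3 (x(C) = (3 + 3) - 3 = 6 - 3 = 3)
(x(6) - 67*21) - 1*(-31312) = (3 - 67*21) - 1*(-31312) = (3 - 1407) + 31312 = -1404 + 31312 = 29908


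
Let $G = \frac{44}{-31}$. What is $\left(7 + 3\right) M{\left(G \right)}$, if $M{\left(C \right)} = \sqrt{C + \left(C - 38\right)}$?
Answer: $\frac{10 i \sqrt{39246}}{31} \approx 63.905 i$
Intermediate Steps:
$G = - \frac{44}{31}$ ($G = 44 \left(- \frac{1}{31}\right) = - \frac{44}{31} \approx -1.4194$)
$M{\left(C \right)} = \sqrt{-38 + 2 C}$ ($M{\left(C \right)} = \sqrt{C + \left(-38 + C\right)} = \sqrt{-38 + 2 C}$)
$\left(7 + 3\right) M{\left(G \right)} = \left(7 + 3\right) \sqrt{-38 + 2 \left(- \frac{44}{31}\right)} = 10 \sqrt{-38 - \frac{88}{31}} = 10 \sqrt{- \frac{1266}{31}} = 10 \frac{i \sqrt{39246}}{31} = \frac{10 i \sqrt{39246}}{31}$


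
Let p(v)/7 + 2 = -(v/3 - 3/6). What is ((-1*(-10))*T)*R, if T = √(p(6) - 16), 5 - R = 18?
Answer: -585*I*√2 ≈ -827.31*I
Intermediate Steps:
R = -13 (R = 5 - 1*18 = 5 - 18 = -13)
p(v) = -21/2 - 7*v/3 (p(v) = -14 + 7*(-(v/3 - 3/6)) = -14 + 7*(-(v*(⅓) - 3*⅙)) = -14 + 7*(-(v/3 - ½)) = -14 + 7*(-(-½ + v/3)) = -14 + 7*(½ - v/3) = -14 + (7/2 - 7*v/3) = -21/2 - 7*v/3)
T = 9*I*√2/2 (T = √((-21/2 - 7/3*6) - 16) = √((-21/2 - 14) - 16) = √(-49/2 - 16) = √(-81/2) = 9*I*√2/2 ≈ 6.364*I)
((-1*(-10))*T)*R = ((-1*(-10))*(9*I*√2/2))*(-13) = (10*(9*I*√2/2))*(-13) = (45*I*√2)*(-13) = -585*I*√2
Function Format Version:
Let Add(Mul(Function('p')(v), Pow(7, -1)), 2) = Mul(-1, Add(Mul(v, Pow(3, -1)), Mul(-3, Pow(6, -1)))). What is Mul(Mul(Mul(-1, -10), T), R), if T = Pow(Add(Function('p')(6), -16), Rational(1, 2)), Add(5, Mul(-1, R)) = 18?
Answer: Mul(-585, I, Pow(2, Rational(1, 2))) ≈ Mul(-827.31, I)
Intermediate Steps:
R = -13 (R = Add(5, Mul(-1, 18)) = Add(5, -18) = -13)
Function('p')(v) = Add(Rational(-21, 2), Mul(Rational(-7, 3), v)) (Function('p')(v) = Add(-14, Mul(7, Mul(-1, Add(Mul(v, Pow(3, -1)), Mul(-3, Pow(6, -1)))))) = Add(-14, Mul(7, Mul(-1, Add(Mul(v, Rational(1, 3)), Mul(-3, Rational(1, 6)))))) = Add(-14, Mul(7, Mul(-1, Add(Mul(Rational(1, 3), v), Rational(-1, 2))))) = Add(-14, Mul(7, Mul(-1, Add(Rational(-1, 2), Mul(Rational(1, 3), v))))) = Add(-14, Mul(7, Add(Rational(1, 2), Mul(Rational(-1, 3), v)))) = Add(-14, Add(Rational(7, 2), Mul(Rational(-7, 3), v))) = Add(Rational(-21, 2), Mul(Rational(-7, 3), v)))
T = Mul(Rational(9, 2), I, Pow(2, Rational(1, 2))) (T = Pow(Add(Add(Rational(-21, 2), Mul(Rational(-7, 3), 6)), -16), Rational(1, 2)) = Pow(Add(Add(Rational(-21, 2), -14), -16), Rational(1, 2)) = Pow(Add(Rational(-49, 2), -16), Rational(1, 2)) = Pow(Rational(-81, 2), Rational(1, 2)) = Mul(Rational(9, 2), I, Pow(2, Rational(1, 2))) ≈ Mul(6.3640, I))
Mul(Mul(Mul(-1, -10), T), R) = Mul(Mul(Mul(-1, -10), Mul(Rational(9, 2), I, Pow(2, Rational(1, 2)))), -13) = Mul(Mul(10, Mul(Rational(9, 2), I, Pow(2, Rational(1, 2)))), -13) = Mul(Mul(45, I, Pow(2, Rational(1, 2))), -13) = Mul(-585, I, Pow(2, Rational(1, 2)))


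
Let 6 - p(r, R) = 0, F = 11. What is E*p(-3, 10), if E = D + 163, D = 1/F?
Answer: 10764/11 ≈ 978.54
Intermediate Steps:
p(r, R) = 6 (p(r, R) = 6 - 1*0 = 6 + 0 = 6)
D = 1/11 ≈ 0.090909
E = 1794/11 (E = 1/11 + 163 = 1794/11 ≈ 163.09)
E*p(-3, 10) = (1794/11)*6 = 10764/11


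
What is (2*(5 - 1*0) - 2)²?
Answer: 64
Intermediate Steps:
(2*(5 - 1*0) - 2)² = (2*(5 + 0) - 2)² = (2*5 - 2)² = (10 - 2)² = 8² = 64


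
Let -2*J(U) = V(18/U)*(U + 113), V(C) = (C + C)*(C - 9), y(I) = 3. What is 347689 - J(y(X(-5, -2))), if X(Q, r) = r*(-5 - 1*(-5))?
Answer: 345601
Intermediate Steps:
X(Q, r) = 0 (X(Q, r) = r*(-5 + 5) = r*0 = 0)
V(C) = 2*C*(-9 + C) (V(C) = (2*C)*(-9 + C) = 2*C*(-9 + C))
J(U) = -18*(-9 + 18/U)*(113 + U)/U (J(U) = -2*(18/U)*(-9 + 18/U)*(U + 113)/2 = -36*(-9 + 18/U)/U*(113 + U)/2 = -18*(-9 + 18/U)*(113 + U)/U)
347689 - J(y(X(-5, -2))) = 347689 - (162 - 36612/3**2 + 17982/3) = 347689 - (162 - 36612*1/9 + 17982*(1/3)) = 347689 - (162 - 4068 + 5994) = 347689 - 1*2088 = 347689 - 2088 = 345601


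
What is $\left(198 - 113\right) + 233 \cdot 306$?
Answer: $71383$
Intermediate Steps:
$\left(198 - 113\right) + 233 \cdot 306 = \left(198 - 113\right) + 71298 = 85 + 71298 = 71383$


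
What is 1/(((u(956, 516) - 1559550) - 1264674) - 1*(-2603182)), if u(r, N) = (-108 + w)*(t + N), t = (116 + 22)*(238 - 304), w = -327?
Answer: 1/3516478 ≈ 2.8438e-7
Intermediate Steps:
t = -9108 (t = 138*(-66) = -9108)
u(r, N) = 3961980 - 435*N (u(r, N) = (-108 - 327)*(-9108 + N) = -435*(-9108 + N) = 3961980 - 435*N)
1/(((u(956, 516) - 1559550) - 1264674) - 1*(-2603182)) = 1/((((3961980 - 435*516) - 1559550) - 1264674) - 1*(-2603182)) = 1/((((3961980 - 224460) - 1559550) - 1264674) + 2603182) = 1/(((3737520 - 1559550) - 1264674) + 2603182) = 1/((2177970 - 1264674) + 2603182) = 1/(913296 + 2603182) = 1/3516478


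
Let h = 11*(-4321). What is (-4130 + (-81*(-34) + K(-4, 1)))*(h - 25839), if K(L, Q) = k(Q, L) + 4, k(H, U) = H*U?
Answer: 100957120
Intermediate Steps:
K(L, Q) = 4 + L*Q (K(L, Q) = Q*L + 4 = L*Q + 4 = 4 + L*Q)
h = -47531
(-4130 + (-81*(-34) + K(-4, 1)))*(h - 25839) = (-4130 + (-81*(-34) + (4 - 4*1)))*(-47531 - 25839) = (-4130 + (2754 + (4 - 4)))*(-73370) = (-4130 + (2754 + 0))*(-73370) = (-4130 + 2754)*(-73370) = -1376*(-73370) = 100957120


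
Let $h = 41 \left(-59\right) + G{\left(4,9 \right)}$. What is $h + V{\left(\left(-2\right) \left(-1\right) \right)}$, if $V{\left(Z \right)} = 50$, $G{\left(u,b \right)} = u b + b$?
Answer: $-2324$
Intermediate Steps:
$G{\left(u,b \right)} = b + b u$ ($G{\left(u,b \right)} = b u + b = b + b u$)
$h = -2374$ ($h = 41 \left(-59\right) + 9 \left(1 + 4\right) = -2419 + 9 \cdot 5 = -2419 + 45 = -2374$)
$h + V{\left(\left(-2\right) \left(-1\right) \right)} = -2374 + 50 = -2324$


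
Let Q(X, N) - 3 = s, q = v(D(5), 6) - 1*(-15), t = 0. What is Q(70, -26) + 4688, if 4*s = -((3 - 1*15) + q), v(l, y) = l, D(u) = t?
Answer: 18761/4 ≈ 4690.3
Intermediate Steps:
D(u) = 0
q = 15 (q = 0 - 1*(-15) = 0 + 15 = 15)
s = -¾ (s = (-((3 - 1*15) + 15))/4 = (-((3 - 15) + 15))/4 = (-(-12 + 15))/4 = (-1*3)/4 = (¼)*(-3) = -¾ ≈ -0.75000)
Q(X, N) = 9/4 (Q(X, N) = 3 - ¾ = 9/4)
Q(70, -26) + 4688 = 9/4 + 4688 = 18761/4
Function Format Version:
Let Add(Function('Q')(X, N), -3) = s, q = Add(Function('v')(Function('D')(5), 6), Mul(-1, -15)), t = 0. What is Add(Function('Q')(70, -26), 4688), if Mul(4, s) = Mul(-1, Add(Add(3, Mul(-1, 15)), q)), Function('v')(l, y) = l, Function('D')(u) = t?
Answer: Rational(18761, 4) ≈ 4690.3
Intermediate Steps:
Function('D')(u) = 0
q = 15 (q = Add(0, Mul(-1, -15)) = Add(0, 15) = 15)
s = Rational(-3, 4) (s = Mul(Rational(1, 4), Mul(-1, Add(Add(3, Mul(-1, 15)), 15))) = Mul(Rational(1, 4), Mul(-1, Add(Add(3, -15), 15))) = Mul(Rational(1, 4), Mul(-1, Add(-12, 15))) = Mul(Rational(1, 4), Mul(-1, 3)) = Mul(Rational(1, 4), -3) = Rational(-3, 4) ≈ -0.75000)
Function('Q')(X, N) = Rational(9, 4) (Function('Q')(X, N) = Add(3, Rational(-3, 4)) = Rational(9, 4))
Add(Function('Q')(70, -26), 4688) = Add(Rational(9, 4), 4688) = Rational(18761, 4)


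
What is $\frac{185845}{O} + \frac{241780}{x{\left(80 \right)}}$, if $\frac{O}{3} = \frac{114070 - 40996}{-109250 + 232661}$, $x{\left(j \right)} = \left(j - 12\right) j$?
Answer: $\frac{1040176079833}{9938064} \approx 1.0467 \cdot 10^{5}$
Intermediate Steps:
$x{\left(j \right)} = j \left(-12 + j\right)$ ($x{\left(j \right)} = \left(-12 + j\right) j = j \left(-12 + j\right)$)
$O = \frac{73074}{41137}$ ($O = 3 \frac{114070 - 40996}{-109250 + 232661} = 3 \cdot \frac{73074}{123411} = 3 \cdot 73074 \cdot \frac{1}{123411} = 3 \cdot \frac{24358}{41137} = \frac{73074}{41137} \approx 1.7764$)
$\frac{185845}{O} + \frac{241780}{x{\left(80 \right)}} = \frac{185845}{\frac{73074}{41137}} + \frac{241780}{80 \left(-12 + 80\right)} = 185845 \cdot \frac{41137}{73074} + \frac{241780}{80 \cdot 68} = \frac{7645105765}{73074} + \frac{241780}{5440} = \frac{7645105765}{73074} + 241780 \cdot \frac{1}{5440} = \frac{7645105765}{73074} + \frac{12089}{272} = \frac{1040176079833}{9938064}$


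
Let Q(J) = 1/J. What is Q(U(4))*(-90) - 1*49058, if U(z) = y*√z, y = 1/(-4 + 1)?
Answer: -48923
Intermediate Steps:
y = -⅓ (y = 1/(-3) = -⅓ ≈ -0.33333)
U(z) = -√z/3
Q(U(4))*(-90) - 1*49058 = -90/(-√4/3) - 1*49058 = -90/(-⅓*2) - 49058 = -90/(-⅔) - 49058 = -3/2*(-90) - 49058 = 135 - 49058 = -48923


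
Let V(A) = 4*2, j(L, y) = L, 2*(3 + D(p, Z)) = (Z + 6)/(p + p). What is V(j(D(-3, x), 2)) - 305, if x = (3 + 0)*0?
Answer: -297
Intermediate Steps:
x = 0 (x = 3*0 = 0)
D(p, Z) = -3 + (6 + Z)/(4*p) (D(p, Z) = -3 + ((Z + 6)/(p + p))/2 = -3 + ((6 + Z)/((2*p)))/2 = -3 + ((6 + Z)*(1/(2*p)))/2 = -3 + ((6 + Z)/(2*p))/2 = -3 + (6 + Z)/(4*p))
V(A) = 8
V(j(D(-3, x), 2)) - 305 = 8 - 305 = -297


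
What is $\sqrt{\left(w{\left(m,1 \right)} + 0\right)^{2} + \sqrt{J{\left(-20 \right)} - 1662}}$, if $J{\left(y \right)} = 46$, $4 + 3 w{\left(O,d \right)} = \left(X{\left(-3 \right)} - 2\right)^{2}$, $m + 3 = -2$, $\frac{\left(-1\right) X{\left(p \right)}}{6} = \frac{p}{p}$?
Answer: $2 \sqrt{100 + i \sqrt{101}} \approx 20.025 + 1.0037 i$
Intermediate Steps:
$X{\left(p \right)} = -6$ ($X{\left(p \right)} = - 6 \frac{p}{p} = \left(-6\right) 1 = -6$)
$m = -5$ ($m = -3 - 2 = -5$)
$w{\left(O,d \right)} = 20$ ($w{\left(O,d \right)} = - \frac{4}{3} + \frac{\left(-6 - 2\right)^{2}}{3} = - \frac{4}{3} + \frac{\left(-8\right)^{2}}{3} = - \frac{4}{3} + \frac{1}{3} \cdot 64 = - \frac{4}{3} + \frac{64}{3} = 20$)
$\sqrt{\left(w{\left(m,1 \right)} + 0\right)^{2} + \sqrt{J{\left(-20 \right)} - 1662}} = \sqrt{\left(20 + 0\right)^{2} + \sqrt{46 - 1662}} = \sqrt{20^{2} + \sqrt{-1616}} = \sqrt{400 + 4 i \sqrt{101}}$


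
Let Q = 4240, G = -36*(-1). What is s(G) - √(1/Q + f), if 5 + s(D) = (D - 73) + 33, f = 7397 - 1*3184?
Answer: -9 - √4733727065/1060 ≈ -73.908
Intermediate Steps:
f = 4213 (f = 7397 - 3184 = 4213)
G = 36
s(D) = -45 + D (s(D) = -5 + ((D - 73) + 33) = -5 + ((-73 + D) + 33) = -5 + (-40 + D) = -45 + D)
s(G) - √(1/Q + f) = (-45 + 36) - √(1/4240 + 4213) = -9 - √(1/4240 + 4213) = -9 - √(17863121/4240) = -9 - √4733727065/1060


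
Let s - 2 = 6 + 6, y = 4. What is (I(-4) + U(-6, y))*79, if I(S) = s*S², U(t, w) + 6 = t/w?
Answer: 34207/2 ≈ 17104.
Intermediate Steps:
s = 14 (s = 2 + (6 + 6) = 2 + 12 = 14)
U(t, w) = -6 + t/w
I(S) = 14*S²
(I(-4) + U(-6, y))*79 = (14*(-4)² + (-6 - 6/4))*79 = (14*16 + (-6 - 6*¼))*79 = (224 + (-6 - 3/2))*79 = (224 - 15/2)*79 = (433/2)*79 = 34207/2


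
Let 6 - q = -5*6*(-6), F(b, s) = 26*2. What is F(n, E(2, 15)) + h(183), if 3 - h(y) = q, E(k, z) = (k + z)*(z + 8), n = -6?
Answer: 229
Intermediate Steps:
E(k, z) = (8 + z)*(k + z) (E(k, z) = (k + z)*(8 + z) = (8 + z)*(k + z))
F(b, s) = 52
q = -174 (q = 6 - (-5*6)*(-6) = 6 - (-30)*(-6) = 6 - 1*180 = 6 - 180 = -174)
h(y) = 177 (h(y) = 3 - 1*(-174) = 3 + 174 = 177)
F(n, E(2, 15)) + h(183) = 52 + 177 = 229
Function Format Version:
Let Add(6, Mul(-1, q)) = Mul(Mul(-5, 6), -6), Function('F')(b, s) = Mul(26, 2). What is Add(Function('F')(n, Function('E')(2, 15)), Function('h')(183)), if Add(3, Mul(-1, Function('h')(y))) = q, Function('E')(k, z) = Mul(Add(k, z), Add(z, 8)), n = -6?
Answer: 229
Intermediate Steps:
Function('E')(k, z) = Mul(Add(8, z), Add(k, z)) (Function('E')(k, z) = Mul(Add(k, z), Add(8, z)) = Mul(Add(8, z), Add(k, z)))
Function('F')(b, s) = 52
q = -174 (q = Add(6, Mul(-1, Mul(Mul(-5, 6), -6))) = Add(6, Mul(-1, Mul(-30, -6))) = Add(6, Mul(-1, 180)) = Add(6, -180) = -174)
Function('h')(y) = 177 (Function('h')(y) = Add(3, Mul(-1, -174)) = Add(3, 174) = 177)
Add(Function('F')(n, Function('E')(2, 15)), Function('h')(183)) = Add(52, 177) = 229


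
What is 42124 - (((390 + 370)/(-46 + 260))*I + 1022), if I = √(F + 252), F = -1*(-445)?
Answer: 41102 - 380*√697/107 ≈ 41008.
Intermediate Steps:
F = 445
I = √697 (I = √(445 + 252) = √697 ≈ 26.401)
42124 - (((390 + 370)/(-46 + 260))*I + 1022) = 42124 - (((390 + 370)/(-46 + 260))*√697 + 1022) = 42124 - ((760/214)*√697 + 1022) = 42124 - ((760*(1/214))*√697 + 1022) = 42124 - (380*√697/107 + 1022) = 42124 - (1022 + 380*√697/107) = 42124 + (-1022 - 380*√697/107) = 41102 - 380*√697/107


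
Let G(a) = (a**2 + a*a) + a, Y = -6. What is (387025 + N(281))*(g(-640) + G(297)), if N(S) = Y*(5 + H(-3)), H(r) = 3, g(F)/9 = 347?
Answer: 69593169726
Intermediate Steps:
g(F) = 3123 (g(F) = 9*347 = 3123)
G(a) = a + 2*a**2 (G(a) = (a**2 + a**2) + a = 2*a**2 + a = a + 2*a**2)
N(S) = -48 (N(S) = -6*(5 + 3) = -6*8 = -48)
(387025 + N(281))*(g(-640) + G(297)) = (387025 - 48)*(3123 + 297*(1 + 2*297)) = 386977*(3123 + 297*(1 + 594)) = 386977*(3123 + 297*595) = 386977*(3123 + 176715) = 386977*179838 = 69593169726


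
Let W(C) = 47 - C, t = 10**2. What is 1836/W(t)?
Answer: -1836/53 ≈ -34.641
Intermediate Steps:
t = 100
1836/W(t) = 1836/(47 - 1*100) = 1836/(47 - 100) = 1836/(-53) = 1836*(-1/53) = -1836/53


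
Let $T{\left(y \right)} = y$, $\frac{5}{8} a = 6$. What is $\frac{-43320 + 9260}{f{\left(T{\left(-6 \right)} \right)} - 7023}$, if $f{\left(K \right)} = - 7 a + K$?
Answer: $\frac{170300}{35481} \approx 4.7998$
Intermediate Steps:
$a = \frac{48}{5}$ ($a = \frac{8}{5} \cdot 6 = \frac{48}{5} \approx 9.6$)
$f{\left(K \right)} = - \frac{336}{5} + K$ ($f{\left(K \right)} = \left(-7\right) \frac{48}{5} + K = - \frac{336}{5} + K$)
$\frac{-43320 + 9260}{f{\left(T{\left(-6 \right)} \right)} - 7023} = \frac{-43320 + 9260}{\left(- \frac{336}{5} - 6\right) - 7023} = - \frac{34060}{- \frac{366}{5} - 7023} = - \frac{34060}{- \frac{35481}{5}} = \left(-34060\right) \left(- \frac{5}{35481}\right) = \frac{170300}{35481}$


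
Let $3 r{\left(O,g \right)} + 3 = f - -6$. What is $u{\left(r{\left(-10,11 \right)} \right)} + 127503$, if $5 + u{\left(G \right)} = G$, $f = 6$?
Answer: $127501$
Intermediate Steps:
$r{\left(O,g \right)} = 3$ ($r{\left(O,g \right)} = -1 + \frac{6 - -6}{3} = -1 + \frac{6 + 6}{3} = -1 + \frac{1}{3} \cdot 12 = -1 + 4 = 3$)
$u{\left(G \right)} = -5 + G$
$u{\left(r{\left(-10,11 \right)} \right)} + 127503 = \left(-5 + 3\right) + 127503 = -2 + 127503 = 127501$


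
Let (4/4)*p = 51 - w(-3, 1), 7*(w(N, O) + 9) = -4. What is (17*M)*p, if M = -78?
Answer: -562224/7 ≈ -80318.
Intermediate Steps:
w(N, O) = -67/7 (w(N, O) = -9 + (⅐)*(-4) = -9 - 4/7 = -67/7)
p = 424/7 (p = 51 - 1*(-67/7) = 51 + 67/7 = 424/7 ≈ 60.571)
(17*M)*p = (17*(-78))*(424/7) = -1326*424/7 = -562224/7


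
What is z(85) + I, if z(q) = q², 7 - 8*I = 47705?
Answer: 5051/4 ≈ 1262.8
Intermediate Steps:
I = -23849/4 (I = 7/8 - ⅛*47705 = 7/8 - 47705/8 = -23849/4 ≈ -5962.3)
z(85) + I = 85² - 23849/4 = 7225 - 23849/4 = 5051/4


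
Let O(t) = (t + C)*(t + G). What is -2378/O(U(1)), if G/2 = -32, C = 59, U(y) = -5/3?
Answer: 10701/16942 ≈ 0.63163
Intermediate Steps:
U(y) = -5/3 (U(y) = -5*⅓ = -5/3)
G = -64 (G = 2*(-32) = -64)
O(t) = (-64 + t)*(59 + t) (O(t) = (t + 59)*(t - 64) = (59 + t)*(-64 + t) = (-64 + t)*(59 + t))
-2378/O(U(1)) = -2378/(-3776 + (-5/3)² - 5*(-5/3)) = -2378/(-3776 + 25/9 + 25/3) = -2378/(-33884/9) = -2378*(-9/33884) = 10701/16942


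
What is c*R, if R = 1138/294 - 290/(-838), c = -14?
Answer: -519452/8799 ≈ -59.035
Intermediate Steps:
R = 259726/61593 (R = 1138*(1/294) - 290*(-1/838) = 569/147 + 145/419 = 259726/61593 ≈ 4.2168)
c*R = -14*259726/61593 = -519452/8799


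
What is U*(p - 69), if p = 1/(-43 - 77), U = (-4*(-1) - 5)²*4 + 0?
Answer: -8281/30 ≈ -276.03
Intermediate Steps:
U = 4 (U = (4 - 5)²*4 + 0 = (-1)²*4 + 0 = 1*4 + 0 = 4 + 0 = 4)
p = -1/120 (p = 1/(-120) = -1/120 ≈ -0.0083333)
U*(p - 69) = 4*(-1/120 - 69) = 4*(-8281/120) = -8281/30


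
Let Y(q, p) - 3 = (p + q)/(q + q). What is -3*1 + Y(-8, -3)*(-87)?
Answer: -5181/16 ≈ -323.81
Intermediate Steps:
Y(q, p) = 3 + (p + q)/(2*q) (Y(q, p) = 3 + (p + q)/(q + q) = 3 + (p + q)/((2*q)) = 3 + (p + q)*(1/(2*q)) = 3 + (p + q)/(2*q))
-3*1 + Y(-8, -3)*(-87) = -3*1 + ((1/2)*(-3 + 7*(-8))/(-8))*(-87) = -3 + ((1/2)*(-1/8)*(-3 - 56))*(-87) = -3 + ((1/2)*(-1/8)*(-59))*(-87) = -3 + (59/16)*(-87) = -3 - 5133/16 = -5181/16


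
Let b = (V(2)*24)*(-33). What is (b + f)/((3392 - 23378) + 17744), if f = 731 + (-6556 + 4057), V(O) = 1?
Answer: 1280/1121 ≈ 1.1418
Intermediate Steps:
f = -1768 (f = 731 - 2499 = -1768)
b = -792 (b = (1*24)*(-33) = 24*(-33) = -792)
(b + f)/((3392 - 23378) + 17744) = (-792 - 1768)/((3392 - 23378) + 17744) = -2560/(-19986 + 17744) = -2560/(-2242) = -2560*(-1/2242) = 1280/1121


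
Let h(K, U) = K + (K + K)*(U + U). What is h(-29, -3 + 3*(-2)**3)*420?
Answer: 1303260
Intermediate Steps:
h(K, U) = K + 4*K*U (h(K, U) = K + (2*K)*(2*U) = K + 4*K*U)
h(-29, -3 + 3*(-2)**3)*420 = -29*(1 + 4*(-3 + 3*(-2)**3))*420 = -29*(1 + 4*(-3 + 3*(-8)))*420 = -29*(1 + 4*(-3 - 24))*420 = -29*(1 + 4*(-27))*420 = -29*(1 - 108)*420 = -29*(-107)*420 = 3103*420 = 1303260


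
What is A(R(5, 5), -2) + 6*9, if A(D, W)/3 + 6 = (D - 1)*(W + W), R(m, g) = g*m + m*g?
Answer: -552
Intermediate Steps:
R(m, g) = 2*g*m (R(m, g) = g*m + g*m = 2*g*m)
A(D, W) = -18 + 6*W*(-1 + D) (A(D, W) = -18 + 3*((D - 1)*(W + W)) = -18 + 3*((-1 + D)*(2*W)) = -18 + 3*(2*W*(-1 + D)) = -18 + 6*W*(-1 + D))
A(R(5, 5), -2) + 6*9 = (-18 - 6*(-2) + 6*(2*5*5)*(-2)) + 6*9 = (-18 + 12 + 6*50*(-2)) + 54 = (-18 + 12 - 600) + 54 = -606 + 54 = -552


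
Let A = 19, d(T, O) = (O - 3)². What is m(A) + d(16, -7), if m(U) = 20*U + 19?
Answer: 499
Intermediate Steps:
d(T, O) = (-3 + O)²
m(U) = 19 + 20*U
m(A) + d(16, -7) = (19 + 20*19) + (-3 - 7)² = (19 + 380) + (-10)² = 399 + 100 = 499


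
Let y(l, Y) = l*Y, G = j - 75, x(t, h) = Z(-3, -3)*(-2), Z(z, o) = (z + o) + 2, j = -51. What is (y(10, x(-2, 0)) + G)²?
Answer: 2116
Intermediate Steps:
Z(z, o) = 2 + o + z (Z(z, o) = (o + z) + 2 = 2 + o + z)
x(t, h) = 8 (x(t, h) = (2 - 3 - 3)*(-2) = -4*(-2) = 8)
G = -126 (G = -51 - 75 = -126)
y(l, Y) = Y*l
(y(10, x(-2, 0)) + G)² = (8*10 - 126)² = (80 - 126)² = (-46)² = 2116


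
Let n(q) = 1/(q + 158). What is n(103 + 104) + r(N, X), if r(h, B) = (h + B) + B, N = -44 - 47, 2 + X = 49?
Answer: 1096/365 ≈ 3.0027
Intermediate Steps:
X = 47 (X = -2 + 49 = 47)
N = -91
r(h, B) = h + 2*B (r(h, B) = (B + h) + B = h + 2*B)
n(q) = 1/(158 + q)
n(103 + 104) + r(N, X) = 1/(158 + (103 + 104)) + (-91 + 2*47) = 1/(158 + 207) + (-91 + 94) = 1/365 + 3 = 1096/365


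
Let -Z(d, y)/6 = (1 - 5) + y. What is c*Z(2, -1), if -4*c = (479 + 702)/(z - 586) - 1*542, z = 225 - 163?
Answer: 4277835/1048 ≈ 4081.9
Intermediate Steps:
z = 62
Z(d, y) = 24 - 6*y (Z(d, y) = -6*((1 - 5) + y) = -6*(-4 + y) = 24 - 6*y)
c = 285189/2096 (c = -((479 + 702)/(62 - 586) - 1*542)/4 = -(1181/(-524) - 542)/4 = -(1181*(-1/524) - 542)/4 = -(-1181/524 - 542)/4 = -¼*(-285189/524) = 285189/2096 ≈ 136.06)
c*Z(2, -1) = 285189*(24 - 6*(-1))/2096 = 285189*(24 + 6)/2096 = (285189/2096)*30 = 4277835/1048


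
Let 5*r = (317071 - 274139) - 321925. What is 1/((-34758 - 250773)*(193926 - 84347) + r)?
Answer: -5/156441286238 ≈ -3.1961e-11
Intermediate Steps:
r = -278993/5 (r = ((317071 - 274139) - 321925)/5 = (42932 - 321925)/5 = (⅕)*(-278993) = -278993/5 ≈ -55799.)
1/((-34758 - 250773)*(193926 - 84347) + r) = 1/((-34758 - 250773)*(193926 - 84347) - 278993/5) = 1/(-285531*109579 - 278993/5) = 1/(-31288201449 - 278993/5) = 1/(-156441286238/5) = -5/156441286238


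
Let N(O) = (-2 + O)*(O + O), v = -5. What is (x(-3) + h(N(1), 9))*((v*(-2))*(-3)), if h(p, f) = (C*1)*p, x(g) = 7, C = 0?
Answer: -210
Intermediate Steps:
N(O) = 2*O*(-2 + O) (N(O) = (-2 + O)*(2*O) = 2*O*(-2 + O))
h(p, f) = 0 (h(p, f) = (0*1)*p = 0*p = 0)
(x(-3) + h(N(1), 9))*((v*(-2))*(-3)) = (7 + 0)*(-5*(-2)*(-3)) = 7*(10*(-3)) = 7*(-30) = -210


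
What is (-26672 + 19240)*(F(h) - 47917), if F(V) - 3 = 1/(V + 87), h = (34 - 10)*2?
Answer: 48073067048/135 ≈ 3.5610e+8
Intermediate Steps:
h = 48 (h = 24*2 = 48)
F(V) = 3 + 1/(87 + V) (F(V) = 3 + 1/(V + 87) = 3 + 1/(87 + V))
(-26672 + 19240)*(F(h) - 47917) = (-26672 + 19240)*((262 + 3*48)/(87 + 48) - 47917) = -7432*((262 + 144)/135 - 47917) = -7432*((1/135)*406 - 47917) = -7432*(406/135 - 47917) = -7432*(-6468389/135) = 48073067048/135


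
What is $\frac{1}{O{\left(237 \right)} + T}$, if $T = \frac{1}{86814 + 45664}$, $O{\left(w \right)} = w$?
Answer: $\frac{132478}{31397287} \approx 0.0042194$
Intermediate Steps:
$T = \frac{1}{132478} \approx 7.5484 \cdot 10^{-6}$
$\frac{1}{O{\left(237 \right)} + T} = \frac{1}{237 + \frac{1}{132478}} = \frac{1}{\frac{31397287}{132478}} = \frac{132478}{31397287}$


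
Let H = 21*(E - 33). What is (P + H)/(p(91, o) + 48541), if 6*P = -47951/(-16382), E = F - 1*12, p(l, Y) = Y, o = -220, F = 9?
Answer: -74260801/4749567732 ≈ -0.015635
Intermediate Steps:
E = -3 (E = 9 - 1*12 = 9 - 12 = -3)
H = -756 (H = 21*(-3 - 33) = 21*(-36) = -756)
P = 47951/98292 (P = (-47951/(-16382))/6 = (-47951*(-1/16382))/6 = (⅙)*(47951/16382) = 47951/98292 ≈ 0.48784)
(P + H)/(p(91, o) + 48541) = (47951/98292 - 756)/(-220 + 48541) = -74260801/98292/48321 = -74260801/98292*1/48321 = -74260801/4749567732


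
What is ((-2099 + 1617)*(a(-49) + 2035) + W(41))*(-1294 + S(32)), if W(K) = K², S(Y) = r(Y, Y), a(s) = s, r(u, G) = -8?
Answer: 1244153442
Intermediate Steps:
S(Y) = -8
((-2099 + 1617)*(a(-49) + 2035) + W(41))*(-1294 + S(32)) = ((-2099 + 1617)*(-49 + 2035) + 41²)*(-1294 - 8) = (-482*1986 + 1681)*(-1302) = (-957252 + 1681)*(-1302) = -955571*(-1302) = 1244153442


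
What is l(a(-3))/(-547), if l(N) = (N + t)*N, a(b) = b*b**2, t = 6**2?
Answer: 243/547 ≈ 0.44424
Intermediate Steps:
t = 36
a(b) = b**3
l(N) = N*(36 + N) (l(N) = (N + 36)*N = (36 + N)*N = N*(36 + N))
l(a(-3))/(-547) = ((-3)**3*(36 + (-3)**3))/(-547) = -27*(36 - 27)*(-1/547) = -27*9*(-1/547) = -243*(-1/547) = 243/547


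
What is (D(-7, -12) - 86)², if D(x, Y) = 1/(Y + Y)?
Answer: 4264225/576 ≈ 7403.2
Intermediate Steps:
D(x, Y) = 1/(2*Y)
(D(-7, -12) - 86)² = ((½)/(-12) - 86)² = ((½)*(-1/12) - 86)² = (-1/24 - 86)² = (-2065/24)² = 4264225/576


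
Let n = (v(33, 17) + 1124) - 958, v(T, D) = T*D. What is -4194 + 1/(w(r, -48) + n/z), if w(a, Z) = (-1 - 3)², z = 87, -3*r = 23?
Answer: -8886999/2119 ≈ -4194.0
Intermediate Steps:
r = -23/3 (r = -⅓*23 = -23/3 ≈ -7.6667)
v(T, D) = D*T
n = 727 (n = (17*33 + 1124) - 958 = (561 + 1124) - 958 = 1685 - 958 = 727)
w(a, Z) = 16 (w(a, Z) = (-4)² = 16)
-4194 + 1/(w(r, -48) + n/z) = -4194 + 1/(16 + 727/87) = -4194 + 1/(2119/87) = -4194 + 87/2119 = -8886999/2119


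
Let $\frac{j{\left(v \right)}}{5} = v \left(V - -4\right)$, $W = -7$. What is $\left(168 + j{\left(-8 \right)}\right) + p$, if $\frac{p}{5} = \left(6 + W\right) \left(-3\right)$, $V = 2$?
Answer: $-57$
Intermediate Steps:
$j{\left(v \right)} = 30 v$ ($j{\left(v \right)} = 5 v \left(2 - -4\right) = 5 v \left(2 + 4\right) = 5 v 6 = 5 \cdot 6 v = 30 v$)
$p = 15$ ($p = 5 \left(6 - 7\right) \left(-3\right) = 5 \left(\left(-1\right) \left(-3\right)\right) = 5 \cdot 3 = 15$)
$\left(168 + j{\left(-8 \right)}\right) + p = \left(168 + 30 \left(-8\right)\right) + 15 = \left(168 - 240\right) + 15 = -72 + 15 = -57$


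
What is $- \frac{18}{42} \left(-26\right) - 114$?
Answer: $- \frac{720}{7} \approx -102.86$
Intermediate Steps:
$- \frac{18}{42} \left(-26\right) - 114 = \left(-18\right) \frac{1}{42} \left(-26\right) - 114 = \left(- \frac{3}{7}\right) \left(-26\right) - 114 = \frac{78}{7} - 114 = - \frac{720}{7}$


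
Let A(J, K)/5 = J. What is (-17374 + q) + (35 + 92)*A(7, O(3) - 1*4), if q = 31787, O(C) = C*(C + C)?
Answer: 18858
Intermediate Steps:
O(C) = 2*C² (O(C) = C*(2*C) = 2*C²)
A(J, K) = 5*J
(-17374 + q) + (35 + 92)*A(7, O(3) - 1*4) = (-17374 + 31787) + (35 + 92)*(5*7) = 14413 + 127*35 = 14413 + 4445 = 18858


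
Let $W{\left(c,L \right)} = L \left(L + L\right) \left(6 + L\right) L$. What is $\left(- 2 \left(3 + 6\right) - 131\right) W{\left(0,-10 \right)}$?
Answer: $-1192000$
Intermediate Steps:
$W{\left(c,L \right)} = 2 L^{3} \left(6 + L\right)$ ($W{\left(c,L \right)} = L 2 L \left(6 + L\right) L = 2 L^{2} \left(6 + L\right) L = 2 L^{3} \left(6 + L\right)$)
$\left(- 2 \left(3 + 6\right) - 131\right) W{\left(0,-10 \right)} = \left(- 2 \left(3 + 6\right) - 131\right) 2 \left(-10\right)^{3} \left(6 - 10\right) = \left(\left(-2\right) 9 - 131\right) 2 \left(-1000\right) \left(-4\right) = \left(-18 - 131\right) 8000 = \left(-149\right) 8000 = -1192000$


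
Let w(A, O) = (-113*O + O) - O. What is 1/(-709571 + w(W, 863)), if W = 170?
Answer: -1/807090 ≈ -1.2390e-6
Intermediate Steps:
w(A, O) = -113*O (w(A, O) = -112*O - O = -113*O)
1/(-709571 + w(W, 863)) = 1/(-709571 - 113*863) = 1/(-709571 - 97519) = 1/(-807090) = -1/807090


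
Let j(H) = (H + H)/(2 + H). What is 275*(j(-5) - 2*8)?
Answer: -10450/3 ≈ -3483.3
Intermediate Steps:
j(H) = 2*H/(2 + H) (j(H) = (2*H)/(2 + H) = 2*H/(2 + H))
275*(j(-5) - 2*8) = 275*(2*(-5)/(2 - 5) - 2*8) = 275*(2*(-5)/(-3) - 16) = 275*(2*(-5)*(-1/3) - 16) = 275*(10/3 - 16) = 275*(-38/3) = -10450/3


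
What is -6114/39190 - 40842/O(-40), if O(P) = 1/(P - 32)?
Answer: 57621524223/19595 ≈ 2.9406e+6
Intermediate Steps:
O(P) = 1/(-32 + P)
-6114/39190 - 40842/O(-40) = -6114/39190 - 40842/(1/(-32 - 40)) = -6114*1/39190 - 40842/(1/(-72)) = -3057/19595 - 40842/(-1/72) = -3057/19595 - 40842*(-72) = -3057/19595 + 2940624 = 57621524223/19595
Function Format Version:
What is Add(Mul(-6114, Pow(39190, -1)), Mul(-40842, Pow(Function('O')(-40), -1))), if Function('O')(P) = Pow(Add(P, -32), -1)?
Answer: Rational(57621524223, 19595) ≈ 2.9406e+6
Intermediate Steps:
Function('O')(P) = Pow(Add(-32, P), -1)
Add(Mul(-6114, Pow(39190, -1)), Mul(-40842, Pow(Function('O')(-40), -1))) = Add(Mul(-6114, Pow(39190, -1)), Mul(-40842, Pow(Pow(Add(-32, -40), -1), -1))) = Add(Mul(-6114, Rational(1, 39190)), Mul(-40842, Pow(Pow(-72, -1), -1))) = Add(Rational(-3057, 19595), Mul(-40842, Pow(Rational(-1, 72), -1))) = Add(Rational(-3057, 19595), Mul(-40842, -72)) = Add(Rational(-3057, 19595), 2940624) = Rational(57621524223, 19595)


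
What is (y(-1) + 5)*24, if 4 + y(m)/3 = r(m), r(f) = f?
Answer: -240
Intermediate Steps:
y(m) = -12 + 3*m
(y(-1) + 5)*24 = ((-12 + 3*(-1)) + 5)*24 = ((-12 - 3) + 5)*24 = (-15 + 5)*24 = -10*24 = -240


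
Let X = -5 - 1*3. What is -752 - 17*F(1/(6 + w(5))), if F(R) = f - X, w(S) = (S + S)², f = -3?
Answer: -837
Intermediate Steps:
w(S) = 4*S² (w(S) = (2*S)² = 4*S²)
X = -8 (X = -5 - 3 = -8)
F(R) = 5 (F(R) = -3 - 1*(-8) = -3 + 8 = 5)
-752 - 17*F(1/(6 + w(5))) = -752 - 17*5 = -752 - 85 = -837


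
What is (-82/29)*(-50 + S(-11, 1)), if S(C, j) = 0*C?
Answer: 4100/29 ≈ 141.38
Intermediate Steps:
S(C, j) = 0
(-82/29)*(-50 + S(-11, 1)) = (-82/29)*(-50 + 0) = -82*1/29*(-50) = -82/29*(-50) = 4100/29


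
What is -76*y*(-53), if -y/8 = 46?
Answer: -1482304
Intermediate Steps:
y = -368 (y = -8*46 = -368)
-76*y*(-53) = -76*(-368)*(-53) = 27968*(-53) = -1482304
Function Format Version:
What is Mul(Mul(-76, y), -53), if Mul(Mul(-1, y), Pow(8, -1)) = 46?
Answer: -1482304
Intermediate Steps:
y = -368 (y = Mul(-8, 46) = -368)
Mul(Mul(-76, y), -53) = Mul(Mul(-76, -368), -53) = Mul(27968, -53) = -1482304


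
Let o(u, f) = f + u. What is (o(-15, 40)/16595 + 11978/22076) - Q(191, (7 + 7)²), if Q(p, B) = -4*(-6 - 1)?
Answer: -1005850735/36635122 ≈ -27.456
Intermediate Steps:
Q(p, B) = 28 (Q(p, B) = -4*(-7) = 28)
(o(-15, 40)/16595 + 11978/22076) - Q(191, (7 + 7)²) = ((40 - 15)/16595 + 11978/22076) - 1*28 = (25*(1/16595) + 11978*(1/22076)) - 28 = (5/3319 + 5989/11038) - 28 = 19932681/36635122 - 28 = -1005850735/36635122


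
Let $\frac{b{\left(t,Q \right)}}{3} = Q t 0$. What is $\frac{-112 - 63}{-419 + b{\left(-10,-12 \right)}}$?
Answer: $\frac{175}{419} \approx 0.41766$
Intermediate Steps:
$b{\left(t,Q \right)} = 0$ ($b{\left(t,Q \right)} = 3 Q t 0 = 3 \cdot 0 = 0$)
$\frac{-112 - 63}{-419 + b{\left(-10,-12 \right)}} = \frac{-112 - 63}{-419 + 0} = - \frac{175}{-419} = \left(-175\right) \left(- \frac{1}{419}\right) = \frac{175}{419}$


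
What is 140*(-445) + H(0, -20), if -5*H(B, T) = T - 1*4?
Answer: -311476/5 ≈ -62295.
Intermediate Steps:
H(B, T) = 4/5 - T/5 (H(B, T) = -(T - 1*4)/5 = -(T - 4)/5 = -(-4 + T)/5 = 4/5 - T/5)
140*(-445) + H(0, -20) = 140*(-445) + (4/5 - 1/5*(-20)) = -62300 + (4/5 + 4) = -62300 + 24/5 = -311476/5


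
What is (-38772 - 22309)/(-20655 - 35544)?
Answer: 61081/56199 ≈ 1.0869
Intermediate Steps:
(-38772 - 22309)/(-20655 - 35544) = -61081/(-56199) = -61081*(-1/56199) = 61081/56199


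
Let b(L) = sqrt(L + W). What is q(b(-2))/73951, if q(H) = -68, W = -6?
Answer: -68/73951 ≈ -0.00091953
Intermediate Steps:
b(L) = sqrt(-6 + L) (b(L) = sqrt(L - 6) = sqrt(-6 + L))
q(b(-2))/73951 = -68/73951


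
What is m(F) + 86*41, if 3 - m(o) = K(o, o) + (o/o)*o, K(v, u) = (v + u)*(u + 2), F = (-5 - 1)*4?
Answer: 2497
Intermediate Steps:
F = -24 (F = -6*4 = -24)
K(v, u) = (2 + u)*(u + v) (K(v, u) = (u + v)*(2 + u) = (2 + u)*(u + v))
m(o) = 3 - 5*o - 2*o**2 (m(o) = 3 - ((o**2 + 2*o + 2*o + o*o) + (o/o)*o) = 3 - ((o**2 + 2*o + 2*o + o**2) + 1*o) = 3 - ((2*o**2 + 4*o) + o) = 3 - (2*o**2 + 5*o) = 3 + (-5*o - 2*o**2) = 3 - 5*o - 2*o**2)
m(F) + 86*41 = (3 - 5*(-24) - 2*(-24)**2) + 86*41 = (3 + 120 - 2*576) + 3526 = (3 + 120 - 1152) + 3526 = -1029 + 3526 = 2497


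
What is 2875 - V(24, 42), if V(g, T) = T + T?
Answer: 2791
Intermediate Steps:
V(g, T) = 2*T
2875 - V(24, 42) = 2875 - 2*42 = 2875 - 1*84 = 2875 - 84 = 2791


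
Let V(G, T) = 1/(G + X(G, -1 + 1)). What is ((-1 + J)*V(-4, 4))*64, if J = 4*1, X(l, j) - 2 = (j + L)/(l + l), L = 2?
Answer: -256/3 ≈ -85.333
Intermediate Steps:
X(l, j) = 2 + (2 + j)/(2*l) (X(l, j) = 2 + (j + 2)/(l + l) = 2 + (2 + j)/((2*l)) = 2 + (2 + j)*(1/(2*l)) = 2 + (2 + j)/(2*l))
J = 4
V(G, T) = 1/(G + (2 + 4*G)/(2*G)) (V(G, T) = 1/(G + (2 + (-1 + 1) + 4*G)/(2*G)) = 1/(G + (2 + 0 + 4*G)/(2*G)) = 1/(G + (2 + 4*G)/(2*G)))
((-1 + J)*V(-4, 4))*64 = ((-1 + 4)*(-4/(1 + (-4)² + 2*(-4))))*64 = (3*(-4/(1 + 16 - 8)))*64 = (3*(-4/9))*64 = -4/3*64 = -256/3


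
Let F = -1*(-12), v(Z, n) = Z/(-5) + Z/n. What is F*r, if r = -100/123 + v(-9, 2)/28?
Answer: -31321/2870 ≈ -10.913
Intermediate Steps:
v(Z, n) = -Z/5 + Z/n (v(Z, n) = Z*(-1/5) + Z/n = -Z/5 + Z/n)
F = 12
r = -31321/34440 (r = -100/123 + (-1/5*(-9) - 9/2)/28 = -100*1/123 + (9/5 - 9*1/2)*(1/28) = -100/123 + (9/5 - 9/2)*(1/28) = -100/123 - 27/10*1/28 = -100/123 - 27/280 = -31321/34440 ≈ -0.90944)
F*r = 12*(-31321/34440) = -31321/2870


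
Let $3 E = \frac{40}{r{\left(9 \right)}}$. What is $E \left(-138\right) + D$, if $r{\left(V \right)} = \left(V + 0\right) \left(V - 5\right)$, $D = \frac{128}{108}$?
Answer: $- \frac{1348}{27} \approx -49.926$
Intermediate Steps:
$D = \frac{32}{27}$ ($D = 128 \cdot \frac{1}{108} = \frac{32}{27} \approx 1.1852$)
$r{\left(V \right)} = V \left(-5 + V\right)$
$E = \frac{10}{27}$ ($E = \frac{40 \frac{1}{9 \left(-5 + 9\right)}}{3} = \frac{40 \frac{1}{9 \cdot 4}}{3} = \frac{40 \cdot \frac{1}{36}}{3} = \frac{1}{3} \cdot \frac{10}{9} = \frac{10}{27} \approx 0.37037$)
$E \left(-138\right) + D = \frac{10}{27} \left(-138\right) + \frac{32}{27} = - \frac{460}{9} + \frac{32}{27} = - \frac{1348}{27}$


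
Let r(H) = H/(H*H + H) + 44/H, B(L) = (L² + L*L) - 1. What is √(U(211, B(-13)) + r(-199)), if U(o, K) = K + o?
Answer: √94492059530/13134 ≈ 23.405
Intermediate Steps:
B(L) = -1 + 2*L² (B(L) = (L² + L²) - 1 = 2*L² - 1 = -1 + 2*L²)
r(H) = 44/H + H/(H + H²) (r(H) = H/(H² + H) + 44/H = H/(H + H²) + 44/H = 44/H + H/(H + H²))
√(U(211, B(-13)) + r(-199)) = √(((-1 + 2*(-13)²) + 211) + (44 + 45*(-199))/((-199)*(1 - 199))) = √(((-1 + 2*169) + 211) - 1/199*(44 - 8955)/(-198)) = √(((-1 + 338) + 211) - 1/199*(-1/198)*(-8911)) = √((337 + 211) - 8911/39402) = √(548 - 8911/39402) = √(21583385/39402) = √94492059530/13134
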